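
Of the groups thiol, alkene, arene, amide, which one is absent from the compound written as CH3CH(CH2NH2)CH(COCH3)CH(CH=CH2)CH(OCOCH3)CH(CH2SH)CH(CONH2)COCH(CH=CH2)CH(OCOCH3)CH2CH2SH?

thiol: present (CH(CH2SH) — pendant –CH2SH → thiol).
amide: present (CH(CONH2) — pendant –CONH2: carbonyl C bonded to C and N → amide).
alkene: present (CH(CH=CH2) — pendant –CH=CH2: C=C double bond → alkene).
arene: no segment matches this pattern.

arene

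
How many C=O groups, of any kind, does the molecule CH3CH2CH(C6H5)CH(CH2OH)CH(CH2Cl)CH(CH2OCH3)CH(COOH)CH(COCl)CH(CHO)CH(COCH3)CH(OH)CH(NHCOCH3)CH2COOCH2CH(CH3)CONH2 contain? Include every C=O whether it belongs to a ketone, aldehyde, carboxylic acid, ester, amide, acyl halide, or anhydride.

CH(COOH): carboxylic acid, 1 C=O (running total 1).
CH(COCl): acyl halide, 1 C=O (running total 2).
CH(CHO): aldehyde, 1 C=O (running total 3).
CH(COCH3): ketone, 1 C=O (running total 4).
CH(NHCOCH3): amide, 1 C=O (running total 5).
CH2COOCH2: ester, 1 C=O (running total 6).
CONH2: amide, 1 C=O (running total 7).

7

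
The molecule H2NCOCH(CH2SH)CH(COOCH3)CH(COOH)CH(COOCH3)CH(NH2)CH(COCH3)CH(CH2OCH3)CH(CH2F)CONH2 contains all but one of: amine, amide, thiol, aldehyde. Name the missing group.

aldehyde

amine: present (CH(NH2) — –NH2 on an sp³ carbon with no adjacent C=O → amine).
amide: present (H2NCO — –C(=O)NH2: carbonyl C bonded to C and to N → amide (the N is not a separate amine)).
thiol: present (CH(CH2SH) — pendant –CH2SH → thiol).
aldehyde: absent. In CH(COCH3), the carbonyl carbon is bonded to two carbons, so it is a ketone, not an aldehyde. In CH(COOH), the carbonyl carbon bears –OH, not –H, so it is a carboxylic acid.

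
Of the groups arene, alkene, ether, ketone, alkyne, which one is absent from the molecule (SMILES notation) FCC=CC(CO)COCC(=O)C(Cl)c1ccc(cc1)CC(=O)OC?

alkyne

ketone: present (CO — –C(=O)– with carbon on both sides → ketone).
ether: present (CH2OCH2 — C–O–C with sp³ carbons on both sides and no adjacent C=O → ether).
arene: present (C6H4 — para-disubstituted benzene ring → arene).
alkene: present (CH=CH — C=C double bond → alkene).
alkyne: no segment matches this pattern.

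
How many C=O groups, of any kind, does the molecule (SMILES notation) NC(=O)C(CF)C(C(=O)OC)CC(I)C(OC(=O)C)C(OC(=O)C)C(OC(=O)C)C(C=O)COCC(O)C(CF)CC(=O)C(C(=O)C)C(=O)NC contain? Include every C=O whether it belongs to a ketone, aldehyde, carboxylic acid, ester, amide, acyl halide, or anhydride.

H2NCO: amide, 1 C=O (running total 1).
CH(COOCH3): ester, 1 C=O (running total 2).
CH(OCOCH3): ester, 1 C=O (running total 3).
CH(OCOCH3): ester, 1 C=O (running total 4).
CH(OCOCH3): ester, 1 C=O (running total 5).
CH(CHO): aldehyde, 1 C=O (running total 6).
CO: ketone, 1 C=O (running total 7).
CH(COCH3): ketone, 1 C=O (running total 8).
CONHCH3: amide, 1 C=O (running total 9).

9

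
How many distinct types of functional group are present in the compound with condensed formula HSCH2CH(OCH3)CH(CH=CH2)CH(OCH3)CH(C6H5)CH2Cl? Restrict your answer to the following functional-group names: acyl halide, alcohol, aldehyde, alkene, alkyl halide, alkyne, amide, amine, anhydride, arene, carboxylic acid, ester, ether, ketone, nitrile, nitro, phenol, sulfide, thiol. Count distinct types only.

–SH on an sp³ carbon → thiol.
pendant –OCH3: C–O–C with sp³ C, no adjacent C=O → ether.
pendant –CH=CH2: C=C double bond → alkene.
pendant –OCH3: C–O–C with sp³ C, no adjacent C=O → ether.
pendant –C6H5: benzene ring → arene.
halogen on an sp³ carbon → alkyl halide.
Distinct types present: alkene, alkyl halide, arene, ether, thiol.

5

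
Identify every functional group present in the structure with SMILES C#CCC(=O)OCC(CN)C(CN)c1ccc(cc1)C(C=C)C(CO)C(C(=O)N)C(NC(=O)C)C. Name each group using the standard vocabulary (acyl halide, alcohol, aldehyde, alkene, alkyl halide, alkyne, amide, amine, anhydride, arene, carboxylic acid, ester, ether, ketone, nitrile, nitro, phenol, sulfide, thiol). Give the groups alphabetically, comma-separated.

C≡C triple bond → alkyne.
–C(=O)–O–C with C on the carbonyl side → ester.
pendant –CH2NH2: N on sp³ C, no adjacent C=O → amine.
pendant –CH2NH2: N on sp³ C, no adjacent C=O → amine.
para-disubstituted benzene ring → arene.
pendant –CH=CH2: C=C double bond → alkene.
pendant –CH2OH on an sp³ backbone C → alcohol.
pendant –CONH2: carbonyl C bonded to C and N → amide.
pendant –NHC(=O)CH3: N bonded to a carbonyl → amide (not amine).

alcohol, alkene, alkyne, amide, amine, arene, ester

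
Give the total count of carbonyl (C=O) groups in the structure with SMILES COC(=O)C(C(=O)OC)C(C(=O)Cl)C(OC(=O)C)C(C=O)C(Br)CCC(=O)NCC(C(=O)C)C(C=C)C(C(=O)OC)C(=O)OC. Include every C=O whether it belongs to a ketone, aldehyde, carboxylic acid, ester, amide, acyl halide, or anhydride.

9

CH3OOC: ester, 1 C=O (running total 1).
CH(COOCH3): ester, 1 C=O (running total 2).
CH(COCl): acyl halide, 1 C=O (running total 3).
CH(OCOCH3): ester, 1 C=O (running total 4).
CH(CHO): aldehyde, 1 C=O (running total 5).
CH2CONHCH2: amide, 1 C=O (running total 6).
CH(COCH3): ketone, 1 C=O (running total 7).
CH(COOCH3): ester, 1 C=O (running total 8).
COOCH3: ester, 1 C=O (running total 9).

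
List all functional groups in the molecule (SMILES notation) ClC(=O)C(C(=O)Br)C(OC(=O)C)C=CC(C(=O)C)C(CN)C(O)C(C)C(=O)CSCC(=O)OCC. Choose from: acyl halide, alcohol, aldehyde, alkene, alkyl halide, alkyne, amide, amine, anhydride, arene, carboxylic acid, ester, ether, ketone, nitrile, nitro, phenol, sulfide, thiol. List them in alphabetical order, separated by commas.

Taking each segment in turn:
  ClCO: –C(=O)Cl: carbonyl C bonded to C and to a halogen → acyl halide (not alkyl halide).
  CH(COBr): pendant –C(=O)X: carbonyl C bonded to C and halogen → acyl halide.
  CH(OCOCH3): pendant –OC(=O)CH3: an acyloxy group → ester.
  CH=CH: C=C double bond → alkene.
  CH(COCH3): pendant –COCH3: carbonyl C bonded to two carbons → ketone.
  CH(CH2NH2): pendant –CH2NH2: N on sp³ C, no adjacent C=O → amine.
  CH(OH): –OH on an sp³ carbon → alcohol (secondary).
  CO: –C(=O)– with carbon on both sides → ketone.
  CH2SCH2: C–S–C linkage → sulfide (thioether).
  COOCH2CH3: –C(=O)OCH2CH3: carbonyl C bonded to C and to –OEt → ester.

acyl halide, alcohol, alkene, amine, ester, ketone, sulfide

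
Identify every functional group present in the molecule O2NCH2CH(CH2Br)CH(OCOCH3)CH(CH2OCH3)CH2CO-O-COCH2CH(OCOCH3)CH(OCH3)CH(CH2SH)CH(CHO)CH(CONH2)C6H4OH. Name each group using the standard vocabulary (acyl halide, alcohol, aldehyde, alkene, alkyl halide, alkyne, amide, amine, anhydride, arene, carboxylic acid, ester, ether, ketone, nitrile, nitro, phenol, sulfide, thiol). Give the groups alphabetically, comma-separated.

aldehyde, alkyl halide, amide, anhydride, arene, ester, ether, nitro, phenol, thiol

Working along the chain:
  O2NCH2: –NO2 on carbon → nitro group.
  CH(CH2Br): pendant –CH2X: halogen on sp³ carbon → alkyl halide.
  CH(OCOCH3): pendant –OC(=O)CH3: an acyloxy group → ester.
  CH(CH2OCH3): pendant –CH2OCH3: C–O–C linkage → ether.
  CH2CO-O-COCH2: two acyl groups sharing one oxygen, –C(=O)–O–C(=O)– → anhydride.
  CH(OCOCH3): pendant –OC(=O)CH3: an acyloxy group → ester.
  CH(OCH3): pendant –OCH3: C–O–C with sp³ C, no adjacent C=O → ether.
  CH(CH2SH): pendant –CH2SH → thiol.
  CH(CHO): pendant –CHO: carbonyl C bonded to C and H → aldehyde.
  CH(CONH2): pendant –CONH2: carbonyl C bonded to C and N → amide.
  C6H4OH: –OH attached directly to an aromatic ring → phenol (not alcohol); the ring itself is an arene.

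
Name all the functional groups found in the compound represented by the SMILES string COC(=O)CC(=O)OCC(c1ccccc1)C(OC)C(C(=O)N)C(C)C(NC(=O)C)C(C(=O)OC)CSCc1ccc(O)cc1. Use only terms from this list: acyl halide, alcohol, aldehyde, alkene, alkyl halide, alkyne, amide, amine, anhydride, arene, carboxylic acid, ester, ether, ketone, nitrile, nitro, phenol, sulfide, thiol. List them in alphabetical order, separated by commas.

amide, arene, ester, ether, phenol, sulfide

CH3O–C(=O)–: carbonyl C bonded to C and to –OCH3 → ester (not ketone + ether).
–C(=O)–O–C with C on the carbonyl side → ester.
pendant –C6H5: benzene ring → arene.
pendant –OCH3: C–O–C with sp³ C, no adjacent C=O → ether.
pendant –CONH2: carbonyl C bonded to C and N → amide.
pendant –NHC(=O)CH3: N bonded to a carbonyl → amide (not amine).
pendant –COOCH3: carbonyl C bonded to C and –OCH3 → ester.
C–S–C linkage → sulfide (thioether).
–OH attached directly to an aromatic ring → phenol (not alcohol); the ring itself is an arene.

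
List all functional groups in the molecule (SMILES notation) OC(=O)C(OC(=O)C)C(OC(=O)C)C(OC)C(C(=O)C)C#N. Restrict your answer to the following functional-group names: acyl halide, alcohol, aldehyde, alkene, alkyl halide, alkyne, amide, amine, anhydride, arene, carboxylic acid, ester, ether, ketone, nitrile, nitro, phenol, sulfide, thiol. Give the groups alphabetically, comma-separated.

carboxylic acid, ester, ether, ketone, nitrile

–COOH: carbonyl C bonded to –OH and C → carboxylic acid (the –OH is not a separate alcohol).
pendant –OC(=O)CH3: an acyloxy group → ester.
pendant –OC(=O)CH3: an acyloxy group → ester.
pendant –OCH3: C–O–C with sp³ C, no adjacent C=O → ether.
pendant –COCH3: carbonyl C bonded to two carbons → ketone.
–C≡N: carbon triple-bonded to nitrogen → nitrile.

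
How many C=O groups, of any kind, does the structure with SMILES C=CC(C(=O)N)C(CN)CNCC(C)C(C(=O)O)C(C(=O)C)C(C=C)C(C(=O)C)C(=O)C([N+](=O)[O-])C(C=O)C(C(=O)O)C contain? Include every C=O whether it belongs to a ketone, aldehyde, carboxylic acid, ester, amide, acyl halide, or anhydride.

7

CH(CONH2): amide, 1 C=O (running total 1).
CH(COOH): carboxylic acid, 1 C=O (running total 2).
CH(COCH3): ketone, 1 C=O (running total 3).
CH(COCH3): ketone, 1 C=O (running total 4).
CO: ketone, 1 C=O (running total 5).
CH(CHO): aldehyde, 1 C=O (running total 6).
CH(COOH): carboxylic acid, 1 C=O (running total 7).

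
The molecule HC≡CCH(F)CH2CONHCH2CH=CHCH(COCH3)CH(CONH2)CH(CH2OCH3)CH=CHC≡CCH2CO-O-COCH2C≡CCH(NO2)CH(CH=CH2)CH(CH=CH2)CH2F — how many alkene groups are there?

4

Working along the chain:
  HC≡C: C≡C triple bond → alkyne.
  CH(F): halogen on an sp³ carbon → alkyl halide.
  CH2CONHCH2: –C(=O)–N– linkage → amide (the N is not an amine).
  CH=CH: C=C double bond → alkene.
  CH(COCH3): pendant –COCH3: carbonyl C bonded to two carbons → ketone.
  CH(CONH2): pendant –CONH2: carbonyl C bonded to C and N → amide.
  CH(CH2OCH3): pendant –CH2OCH3: C–O–C linkage → ether.
  CH=CH: C=C double bond → alkene.
  C≡C: C≡C triple bond → alkyne.
  CH2CO-O-COCH2: two acyl groups sharing one oxygen, –C(=O)–O–C(=O)– → anhydride.
  C≡C: C≡C triple bond → alkyne.
  CH(NO2): –NO2 on an sp³ carbon → nitro (the N=O is not a carbonyl).
  CH(CH=CH2): pendant –CH=CH2: C=C double bond → alkene.
  CH(CH=CH2): pendant –CH=CH2: C=C double bond → alkene.
  CH2F: halogen on an sp³ carbon → alkyl halide.
Alkene appears at: CH=CH, CH=CH, CH(CH=CH2), CH(CH=CH2) → 4.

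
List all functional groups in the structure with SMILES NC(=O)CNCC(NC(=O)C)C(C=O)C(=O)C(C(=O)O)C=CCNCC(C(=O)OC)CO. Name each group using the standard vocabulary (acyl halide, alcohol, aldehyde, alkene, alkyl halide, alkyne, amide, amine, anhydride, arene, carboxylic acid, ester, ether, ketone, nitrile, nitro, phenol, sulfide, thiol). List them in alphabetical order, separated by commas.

alcohol, aldehyde, alkene, amide, amine, carboxylic acid, ester, ketone

Reading the structure from left to right:
  H2NCO: –C(=O)NH2: carbonyl C bonded to C and to N → amide (the N is not a separate amine).
  CH2NHCH2: C–N–C with sp³ carbons and no adjacent C=O → amine (secondary).
  CH(NHCOCH3): pendant –NHC(=O)CH3: N bonded to a carbonyl → amide (not amine).
  CH(CHO): pendant –CHO: carbonyl C bonded to C and H → aldehyde.
  CO: –C(=O)– with carbon on both sides → ketone.
  CH(COOH): pendant –COOH: carbonyl C bonded to C and –OH → carboxylic acid.
  CH=CH: C=C double bond → alkene.
  CH2NHCH2: C–N–C with sp³ carbons and no adjacent C=O → amine (secondary).
  CH(COOCH3): pendant –COOCH3: carbonyl C bonded to C and –OCH3 → ester.
  CH2OH: –OH on an sp³ carbon → alcohol.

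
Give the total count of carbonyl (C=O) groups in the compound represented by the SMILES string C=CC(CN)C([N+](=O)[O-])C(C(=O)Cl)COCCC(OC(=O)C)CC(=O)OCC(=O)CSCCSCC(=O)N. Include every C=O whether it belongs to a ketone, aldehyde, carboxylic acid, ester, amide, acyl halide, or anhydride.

CH(COCl): acyl halide, 1 C=O (running total 1).
CH(OCOCH3): ester, 1 C=O (running total 2).
CH2COOCH2: ester, 1 C=O (running total 3).
CO: ketone, 1 C=O (running total 4).
CONH2: amide, 1 C=O (running total 5).

5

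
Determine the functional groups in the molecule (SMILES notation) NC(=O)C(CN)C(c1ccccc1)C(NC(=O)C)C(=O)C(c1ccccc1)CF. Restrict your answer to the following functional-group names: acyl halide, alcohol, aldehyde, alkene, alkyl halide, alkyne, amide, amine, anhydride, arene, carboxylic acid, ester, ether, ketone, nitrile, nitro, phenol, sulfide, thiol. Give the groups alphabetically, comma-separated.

Reading the structure from left to right:
  H2NCO: –C(=O)NH2: carbonyl C bonded to C and to N → amide (the N is not a separate amine).
  CH(CH2NH2): pendant –CH2NH2: N on sp³ C, no adjacent C=O → amine.
  CH(C6H5): pendant –C6H5: benzene ring → arene.
  CH(NHCOCH3): pendant –NHC(=O)CH3: N bonded to a carbonyl → amide (not amine).
  CO: –C(=O)– with carbon on both sides → ketone.
  CH(C6H5): pendant –C6H5: benzene ring → arene.
  CH2F: halogen on an sp³ carbon → alkyl halide.

alkyl halide, amide, amine, arene, ketone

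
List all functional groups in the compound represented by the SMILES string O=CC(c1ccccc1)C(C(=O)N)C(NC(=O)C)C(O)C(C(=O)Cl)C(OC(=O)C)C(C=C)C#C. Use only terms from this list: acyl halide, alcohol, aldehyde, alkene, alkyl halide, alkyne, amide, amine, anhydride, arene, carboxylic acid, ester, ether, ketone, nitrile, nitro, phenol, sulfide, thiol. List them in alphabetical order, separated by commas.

terminal –CHO: carbonyl C bonded to H and C → aldehyde.
pendant –C6H5: benzene ring → arene.
pendant –CONH2: carbonyl C bonded to C and N → amide.
pendant –NHC(=O)CH3: N bonded to a carbonyl → amide (not amine).
–OH on an sp³ carbon → alcohol (secondary).
pendant –C(=O)X: carbonyl C bonded to C and halogen → acyl halide.
pendant –OC(=O)CH3: an acyloxy group → ester.
pendant –CH=CH2: C=C double bond → alkene.
C≡C triple bond → alkyne.

acyl halide, alcohol, aldehyde, alkene, alkyne, amide, arene, ester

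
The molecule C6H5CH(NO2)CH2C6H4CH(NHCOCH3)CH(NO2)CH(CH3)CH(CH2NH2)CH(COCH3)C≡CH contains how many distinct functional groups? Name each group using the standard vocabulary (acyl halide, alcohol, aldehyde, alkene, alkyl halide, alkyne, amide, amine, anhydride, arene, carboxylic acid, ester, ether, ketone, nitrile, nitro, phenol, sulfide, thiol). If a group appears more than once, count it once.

C6H5– phenyl ring → arene.
–NO2 on an sp³ carbon → nitro (the N=O is not a carbonyl).
para-disubstituted benzene ring → arene.
pendant –NHC(=O)CH3: N bonded to a carbonyl → amide (not amine).
–NO2 on an sp³ carbon → nitro (the N=O is not a carbonyl).
pendant –CH2NH2: N on sp³ C, no adjacent C=O → amine.
pendant –COCH3: carbonyl C bonded to two carbons → ketone.
C≡C triple bond → alkyne.
Distinct types present: alkyne, amide, amine, arene, ketone, nitro.

6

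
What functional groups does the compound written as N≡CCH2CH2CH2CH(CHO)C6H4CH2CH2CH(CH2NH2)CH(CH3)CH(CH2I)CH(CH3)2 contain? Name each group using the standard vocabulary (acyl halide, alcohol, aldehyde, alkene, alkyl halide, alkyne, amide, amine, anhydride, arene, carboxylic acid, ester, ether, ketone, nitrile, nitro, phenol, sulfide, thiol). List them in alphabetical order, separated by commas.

aldehyde, alkyl halide, amine, arene, nitrile

Reading the structure from left to right:
  N≡C: N≡C–: carbon triple-bonded to nitrogen → nitrile.
  CH(CHO): pendant –CHO: carbonyl C bonded to C and H → aldehyde.
  C6H4: para-disubstituted benzene ring → arene.
  CH(CH2NH2): pendant –CH2NH2: N on sp³ C, no adjacent C=O → amine.
  CH(CH2I): pendant –CH2X: halogen on sp³ carbon → alkyl halide.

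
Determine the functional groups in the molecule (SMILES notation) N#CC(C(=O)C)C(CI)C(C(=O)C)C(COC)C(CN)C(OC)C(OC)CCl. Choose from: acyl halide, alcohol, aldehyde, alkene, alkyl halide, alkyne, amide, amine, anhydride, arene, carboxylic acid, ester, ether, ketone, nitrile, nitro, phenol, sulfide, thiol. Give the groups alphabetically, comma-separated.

Reading the structure from left to right:
  N≡C: N≡C–: carbon triple-bonded to nitrogen → nitrile.
  CH(COCH3): pendant –COCH3: carbonyl C bonded to two carbons → ketone.
  CH(CH2I): pendant –CH2X: halogen on sp³ carbon → alkyl halide.
  CH(COCH3): pendant –COCH3: carbonyl C bonded to two carbons → ketone.
  CH(CH2OCH3): pendant –CH2OCH3: C–O–C linkage → ether.
  CH(CH2NH2): pendant –CH2NH2: N on sp³ C, no adjacent C=O → amine.
  CH(OCH3): pendant –OCH3: C–O–C with sp³ C, no adjacent C=O → ether.
  CH(OCH3): pendant –OCH3: C–O–C with sp³ C, no adjacent C=O → ether.
  CH2Cl: halogen on an sp³ carbon → alkyl halide.

alkyl halide, amine, ether, ketone, nitrile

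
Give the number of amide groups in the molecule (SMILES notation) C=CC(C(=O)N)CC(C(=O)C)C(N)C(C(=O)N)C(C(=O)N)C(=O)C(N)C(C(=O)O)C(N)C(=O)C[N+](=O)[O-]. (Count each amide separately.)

Taking each segment in turn:
  CH2=CH: C=C double bond → alkene.
  CH(CONH2): pendant –CONH2: carbonyl C bonded to C and N → amide.
  CH(COCH3): pendant –COCH3: carbonyl C bonded to two carbons → ketone.
  CH(NH2): –NH2 on an sp³ carbon with no adjacent C=O → amine.
  CH(CONH2): pendant –CONH2: carbonyl C bonded to C and N → amide.
  CH(CONH2): pendant –CONH2: carbonyl C bonded to C and N → amide.
  CO: –C(=O)– with carbon on both sides → ketone.
  CH(NH2): –NH2 on an sp³ carbon with no adjacent C=O → amine.
  CH(COOH): pendant –COOH: carbonyl C bonded to C and –OH → carboxylic acid.
  CH(NH2): –NH2 on an sp³ carbon with no adjacent C=O → amine.
  CO: –C(=O)– with carbon on both sides → ketone.
  CH2NO2: –NO2 on carbon → nitro group.
Amide appears at: CH(CONH2), CH(CONH2), CH(CONH2) → 3.

3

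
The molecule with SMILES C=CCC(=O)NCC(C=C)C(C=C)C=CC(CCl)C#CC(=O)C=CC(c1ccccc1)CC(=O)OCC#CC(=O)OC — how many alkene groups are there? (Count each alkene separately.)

5

Working along the chain:
  CH2=CH: C=C double bond → alkene.
  CH2CONHCH2: –C(=O)–N– linkage → amide (the N is not an amine).
  CH(CH=CH2): pendant –CH=CH2: C=C double bond → alkene.
  CH(CH=CH2): pendant –CH=CH2: C=C double bond → alkene.
  CH=CH: C=C double bond → alkene.
  CH(CH2Cl): pendant –CH2X: halogen on sp³ carbon → alkyl halide.
  C≡C: C≡C triple bond → alkyne.
  CO: –C(=O)– with carbon on both sides → ketone.
  CH=CH: C=C double bond → alkene.
  CH(C6H5): pendant –C6H5: benzene ring → arene.
  CH2COOCH2: –C(=O)–O–C with C on the carbonyl side → ester.
  C≡C: C≡C triple bond → alkyne.
  COOCH3: –C(=O)OCH3: carbonyl C bonded to C and to –OCH3 → ester (not ketone + ether).
Alkene appears at: CH2=CH, CH(CH=CH2), CH(CH=CH2), CH=CH, CH=CH → 5.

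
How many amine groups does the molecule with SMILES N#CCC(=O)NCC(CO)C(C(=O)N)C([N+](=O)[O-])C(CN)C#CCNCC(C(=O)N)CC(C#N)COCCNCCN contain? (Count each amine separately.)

Working along the chain:
  N≡C: N≡C–: carbon triple-bonded to nitrogen → nitrile.
  CH2CONHCH2: –C(=O)–N– linkage → amide (the N is not an amine).
  CH(CH2OH): pendant –CH2OH on an sp³ backbone C → alcohol.
  CH(CONH2): pendant –CONH2: carbonyl C bonded to C and N → amide.
  CH(NO2): –NO2 on an sp³ carbon → nitro (the N=O is not a carbonyl).
  CH(CH2NH2): pendant –CH2NH2: N on sp³ C, no adjacent C=O → amine.
  C≡C: C≡C triple bond → alkyne.
  CH2NHCH2: C–N–C with sp³ carbons and no adjacent C=O → amine (secondary).
  CH(CONH2): pendant –CONH2: carbonyl C bonded to C and N → amide.
  CH(CN): pendant –C≡N: nitrile.
  CH2OCH2: C–O–C with sp³ carbons on both sides and no adjacent C=O → ether.
  CH2NHCH2: C–N–C with sp³ carbons and no adjacent C=O → amine (secondary).
  CH2NH2: –NH2 on an sp³ carbon with no adjacent C=O → amine.
Amine appears at: CH(CH2NH2), CH2NHCH2, CH2NHCH2, CH2NH2 → 4.

4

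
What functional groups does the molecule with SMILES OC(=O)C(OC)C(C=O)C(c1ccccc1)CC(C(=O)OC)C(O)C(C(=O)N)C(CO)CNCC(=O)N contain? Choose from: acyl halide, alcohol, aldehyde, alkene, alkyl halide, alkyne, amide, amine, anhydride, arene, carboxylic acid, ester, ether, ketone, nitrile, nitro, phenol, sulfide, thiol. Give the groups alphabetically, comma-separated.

alcohol, aldehyde, amide, amine, arene, carboxylic acid, ester, ether

–COOH: carbonyl C bonded to –OH and C → carboxylic acid (the –OH is not a separate alcohol).
pendant –OCH3: C–O–C with sp³ C, no adjacent C=O → ether.
pendant –CHO: carbonyl C bonded to C and H → aldehyde.
pendant –C6H5: benzene ring → arene.
pendant –COOCH3: carbonyl C bonded to C and –OCH3 → ester.
–OH on an sp³ carbon → alcohol (secondary).
pendant –CONH2: carbonyl C bonded to C and N → amide.
pendant –CH2OH on an sp³ backbone C → alcohol.
C–N–C with sp³ carbons and no adjacent C=O → amine (secondary).
–C(=O)NH2: carbonyl C bonded to C and to N → amide (the N is not a separate amine).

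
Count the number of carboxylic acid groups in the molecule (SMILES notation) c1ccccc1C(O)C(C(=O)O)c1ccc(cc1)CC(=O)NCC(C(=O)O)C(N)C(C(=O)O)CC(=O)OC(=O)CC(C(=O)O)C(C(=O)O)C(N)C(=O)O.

6

C6H5– phenyl ring → arene.
–OH on an sp³ carbon → alcohol (secondary).
pendant –COOH: carbonyl C bonded to C and –OH → carboxylic acid.
para-disubstituted benzene ring → arene.
–C(=O)–N– linkage → amide (the N is not an amine).
pendant –COOH: carbonyl C bonded to C and –OH → carboxylic acid.
–NH2 on an sp³ carbon with no adjacent C=O → amine.
pendant –COOH: carbonyl C bonded to C and –OH → carboxylic acid.
two acyl groups sharing one oxygen, –C(=O)–O–C(=O)– → anhydride.
pendant –COOH: carbonyl C bonded to C and –OH → carboxylic acid.
pendant –COOH: carbonyl C bonded to C and –OH → carboxylic acid.
–NH2 on an sp³ carbon with no adjacent C=O → amine.
–COOH: carbonyl C bonded to –OH and C → carboxylic acid (the –OH is not a separate alcohol).
Carboxylic acid appears at: CH(COOH), CH(COOH), CH(COOH), CH(COOH), CH(COOH), COOH → 6.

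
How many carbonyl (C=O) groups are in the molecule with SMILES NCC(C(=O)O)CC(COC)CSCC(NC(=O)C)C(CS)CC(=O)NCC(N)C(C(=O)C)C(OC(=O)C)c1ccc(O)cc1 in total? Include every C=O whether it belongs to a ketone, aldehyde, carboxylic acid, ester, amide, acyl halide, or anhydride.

CH(COOH): carboxylic acid, 1 C=O (running total 1).
CH(NHCOCH3): amide, 1 C=O (running total 2).
CH2CONHCH2: amide, 1 C=O (running total 3).
CH(COCH3): ketone, 1 C=O (running total 4).
CH(OCOCH3): ester, 1 C=O (running total 5).

5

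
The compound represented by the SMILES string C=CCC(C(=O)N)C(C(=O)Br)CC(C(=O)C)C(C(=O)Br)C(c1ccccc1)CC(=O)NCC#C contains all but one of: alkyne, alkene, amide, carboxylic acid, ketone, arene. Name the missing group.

carboxylic acid

amide: present (CH(CONH2) — pendant –CONH2: carbonyl C bonded to C and N → amide).
alkene: present (CH2=CH — C=C double bond → alkene).
arene: present (CH(C6H5) — pendant –C6H5: benzene ring → arene).
alkyne: present (C≡CH — C≡C triple bond → alkyne).
ketone: present (CH(COCH3) — pendant –COCH3: carbonyl C bonded to two carbons → ketone).
carboxylic acid: absent. In each of CH(CONH2) and CH2CONHCH2, the carbonyl is bonded to nitrogen, not to –OH; that is an amide.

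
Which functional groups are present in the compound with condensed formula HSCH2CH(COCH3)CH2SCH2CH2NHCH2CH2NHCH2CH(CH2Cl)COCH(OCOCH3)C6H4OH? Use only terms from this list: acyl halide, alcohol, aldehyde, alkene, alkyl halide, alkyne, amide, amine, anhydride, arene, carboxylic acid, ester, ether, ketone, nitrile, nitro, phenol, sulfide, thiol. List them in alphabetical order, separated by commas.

Working along the chain:
  HSCH2: –SH on an sp³ carbon → thiol.
  CH(COCH3): pendant –COCH3: carbonyl C bonded to two carbons → ketone.
  CH2SCH2: C–S–C linkage → sulfide (thioether).
  CH2NHCH2: C–N–C with sp³ carbons and no adjacent C=O → amine (secondary).
  CH2NHCH2: C–N–C with sp³ carbons and no adjacent C=O → amine (secondary).
  CH(CH2Cl): pendant –CH2X: halogen on sp³ carbon → alkyl halide.
  CO: –C(=O)– with carbon on both sides → ketone.
  CH(OCOCH3): pendant –OC(=O)CH3: an acyloxy group → ester.
  C6H4OH: –OH attached directly to an aromatic ring → phenol (not alcohol); the ring itself is an arene.

alkyl halide, amine, arene, ester, ketone, phenol, sulfide, thiol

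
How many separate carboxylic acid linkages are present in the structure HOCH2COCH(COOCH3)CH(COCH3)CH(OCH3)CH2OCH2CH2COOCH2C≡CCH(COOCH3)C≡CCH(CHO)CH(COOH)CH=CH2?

1

HO– on an sp³ carbon → alcohol.
–C(=O)– with carbon on both sides → ketone.
pendant –COOCH3: carbonyl C bonded to C and –OCH3 → ester.
pendant –COCH3: carbonyl C bonded to two carbons → ketone.
pendant –OCH3: C–O–C with sp³ C, no adjacent C=O → ether.
C–O–C with sp³ carbons on both sides and no adjacent C=O → ether.
–C(=O)–O–C with C on the carbonyl side → ester.
C≡C triple bond → alkyne.
pendant –COOCH3: carbonyl C bonded to C and –OCH3 → ester.
C≡C triple bond → alkyne.
pendant –CHO: carbonyl C bonded to C and H → aldehyde.
pendant –COOH: carbonyl C bonded to C and –OH → carboxylic acid.
C=C double bond → alkene.
Carboxylic acid appears at: CH(COOH) → 1.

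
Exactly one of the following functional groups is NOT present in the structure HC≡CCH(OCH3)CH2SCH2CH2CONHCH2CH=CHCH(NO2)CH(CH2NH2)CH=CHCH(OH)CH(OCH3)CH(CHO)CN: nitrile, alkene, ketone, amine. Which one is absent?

ketone

nitrile: present (CN — –C≡N: carbon triple-bonded to nitrogen → nitrile).
alkene: present (CH=CH — C=C double bond → alkene).
amine: present (CH(CH2NH2) — pendant –CH2NH2: N on sp³ C, no adjacent C=O → amine).
ketone: absent. In CH2CONHCH2, the C=O is bonded to nitrogen, which defines an amide, not a ketone. In CH(CHO), the carbonyl carbon carries an H, so it is an aldehyde, not a ketone.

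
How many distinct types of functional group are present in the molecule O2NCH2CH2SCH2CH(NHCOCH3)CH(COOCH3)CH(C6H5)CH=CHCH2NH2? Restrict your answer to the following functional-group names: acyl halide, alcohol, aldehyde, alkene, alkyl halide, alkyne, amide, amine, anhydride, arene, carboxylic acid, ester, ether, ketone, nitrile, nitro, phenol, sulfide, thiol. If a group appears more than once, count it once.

7

Reading the structure from left to right:
  O2NCH2: –NO2 on carbon → nitro group.
  CH2SCH2: C–S–C linkage → sulfide (thioether).
  CH(NHCOCH3): pendant –NHC(=O)CH3: N bonded to a carbonyl → amide (not amine).
  CH(COOCH3): pendant –COOCH3: carbonyl C bonded to C and –OCH3 → ester.
  CH(C6H5): pendant –C6H5: benzene ring → arene.
  CH=CH: C=C double bond → alkene.
  CH2NH2: –NH2 on an sp³ carbon with no adjacent C=O → amine.
Distinct types present: alkene, amide, amine, arene, ester, nitro, sulfide.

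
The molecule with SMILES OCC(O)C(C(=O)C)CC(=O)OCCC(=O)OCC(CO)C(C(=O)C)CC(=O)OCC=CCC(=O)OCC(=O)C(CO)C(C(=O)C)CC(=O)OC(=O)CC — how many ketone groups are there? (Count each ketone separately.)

Taking each segment in turn:
  HOCH2: HO– on an sp³ carbon → alcohol.
  CH(OH): –OH on an sp³ carbon → alcohol (secondary).
  CH(COCH3): pendant –COCH3: carbonyl C bonded to two carbons → ketone.
  CH2COOCH2: –C(=O)–O–C with C on the carbonyl side → ester.
  CH2COOCH2: –C(=O)–O–C with C on the carbonyl side → ester.
  CH(CH2OH): pendant –CH2OH on an sp³ backbone C → alcohol.
  CH(COCH3): pendant –COCH3: carbonyl C bonded to two carbons → ketone.
  CH2COOCH2: –C(=O)–O–C with C on the carbonyl side → ester.
  CH=CH: C=C double bond → alkene.
  CH2COOCH2: –C(=O)–O–C with C on the carbonyl side → ester.
  CO: –C(=O)– with carbon on both sides → ketone.
  CH(CH2OH): pendant –CH2OH on an sp³ backbone C → alcohol.
  CH(COCH3): pendant –COCH3: carbonyl C bonded to two carbons → ketone.
  CH2CO-O-COCH2: two acyl groups sharing one oxygen, –C(=O)–O–C(=O)– → anhydride.
Ketone appears at: CH(COCH3), CH(COCH3), CO, CH(COCH3) → 4.

4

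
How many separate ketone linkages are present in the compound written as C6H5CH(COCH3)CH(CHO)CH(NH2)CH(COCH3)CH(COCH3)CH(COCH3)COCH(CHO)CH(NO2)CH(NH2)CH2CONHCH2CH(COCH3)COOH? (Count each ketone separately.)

Taking each segment in turn:
  C6H5: C6H5– phenyl ring → arene.
  CH(COCH3): pendant –COCH3: carbonyl C bonded to two carbons → ketone.
  CH(CHO): pendant –CHO: carbonyl C bonded to C and H → aldehyde.
  CH(NH2): –NH2 on an sp³ carbon with no adjacent C=O → amine.
  CH(COCH3): pendant –COCH3: carbonyl C bonded to two carbons → ketone.
  CH(COCH3): pendant –COCH3: carbonyl C bonded to two carbons → ketone.
  CH(COCH3): pendant –COCH3: carbonyl C bonded to two carbons → ketone.
  CO: –C(=O)– with carbon on both sides → ketone.
  CH(CHO): pendant –CHO: carbonyl C bonded to C and H → aldehyde.
  CH(NO2): –NO2 on an sp³ carbon → nitro (the N=O is not a carbonyl).
  CH(NH2): –NH2 on an sp³ carbon with no adjacent C=O → amine.
  CH2CONHCH2: –C(=O)–N– linkage → amide (the N is not an amine).
  CH(COCH3): pendant –COCH3: carbonyl C bonded to two carbons → ketone.
  COOH: –COOH: carbonyl C bonded to –OH and C → carboxylic acid (the –OH is not a separate alcohol).
Ketone appears at: CH(COCH3), CH(COCH3), CH(COCH3), CH(COCH3), CO, CH(COCH3) → 6.

6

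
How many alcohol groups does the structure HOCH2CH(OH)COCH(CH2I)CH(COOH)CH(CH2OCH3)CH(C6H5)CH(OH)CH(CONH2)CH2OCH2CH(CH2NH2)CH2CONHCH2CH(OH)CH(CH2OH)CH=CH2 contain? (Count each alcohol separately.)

Working along the chain:
  HOCH2: HO– on an sp³ carbon → alcohol.
  CH(OH): –OH on an sp³ carbon → alcohol (secondary).
  CO: –C(=O)– with carbon on both sides → ketone.
  CH(CH2I): pendant –CH2X: halogen on sp³ carbon → alkyl halide.
  CH(COOH): pendant –COOH: carbonyl C bonded to C and –OH → carboxylic acid.
  CH(CH2OCH3): pendant –CH2OCH3: C–O–C linkage → ether.
  CH(C6H5): pendant –C6H5: benzene ring → arene.
  CH(OH): –OH on an sp³ carbon → alcohol (secondary).
  CH(CONH2): pendant –CONH2: carbonyl C bonded to C and N → amide.
  CH2OCH2: C–O–C with sp³ carbons on both sides and no adjacent C=O → ether.
  CH(CH2NH2): pendant –CH2NH2: N on sp³ C, no adjacent C=O → amine.
  CH2CONHCH2: –C(=O)–N– linkage → amide (the N is not an amine).
  CH(OH): –OH on an sp³ carbon → alcohol (secondary).
  CH(CH2OH): pendant –CH2OH on an sp³ backbone C → alcohol.
  CH=CH2: C=C double bond → alkene.
Alcohol appears at: HOCH2, CH(OH), CH(OH), CH(OH), CH(CH2OH) → 5.

5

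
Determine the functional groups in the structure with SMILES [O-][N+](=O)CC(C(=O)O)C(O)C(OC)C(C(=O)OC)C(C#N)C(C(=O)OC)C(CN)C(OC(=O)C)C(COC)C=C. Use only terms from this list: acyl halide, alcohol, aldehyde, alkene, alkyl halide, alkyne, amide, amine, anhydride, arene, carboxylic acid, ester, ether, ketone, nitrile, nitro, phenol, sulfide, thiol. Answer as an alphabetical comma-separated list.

Working along the chain:
  O2NCH2: –NO2 on carbon → nitro group.
  CH(COOH): pendant –COOH: carbonyl C bonded to C and –OH → carboxylic acid.
  CH(OH): –OH on an sp³ carbon → alcohol (secondary).
  CH(OCH3): pendant –OCH3: C–O–C with sp³ C, no adjacent C=O → ether.
  CH(COOCH3): pendant –COOCH3: carbonyl C bonded to C and –OCH3 → ester.
  CH(CN): pendant –C≡N: nitrile.
  CH(COOCH3): pendant –COOCH3: carbonyl C bonded to C and –OCH3 → ester.
  CH(CH2NH2): pendant –CH2NH2: N on sp³ C, no adjacent C=O → amine.
  CH(OCOCH3): pendant –OC(=O)CH3: an acyloxy group → ester.
  CH(CH2OCH3): pendant –CH2OCH3: C–O–C linkage → ether.
  CH=CH2: C=C double bond → alkene.

alcohol, alkene, amine, carboxylic acid, ester, ether, nitrile, nitro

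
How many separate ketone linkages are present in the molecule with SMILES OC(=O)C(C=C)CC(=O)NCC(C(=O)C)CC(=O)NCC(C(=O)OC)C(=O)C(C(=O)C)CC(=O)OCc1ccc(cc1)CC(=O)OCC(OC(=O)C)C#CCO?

Reading the structure from left to right:
  HOOC: –COOH: carbonyl C bonded to –OH and C → carboxylic acid (the –OH is not a separate alcohol).
  CH(CH=CH2): pendant –CH=CH2: C=C double bond → alkene.
  CH2CONHCH2: –C(=O)–N– linkage → amide (the N is not an amine).
  CH(COCH3): pendant –COCH3: carbonyl C bonded to two carbons → ketone.
  CH2CONHCH2: –C(=O)–N– linkage → amide (the N is not an amine).
  CH(COOCH3): pendant –COOCH3: carbonyl C bonded to C and –OCH3 → ester.
  CO: –C(=O)– with carbon on both sides → ketone.
  CH(COCH3): pendant –COCH3: carbonyl C bonded to two carbons → ketone.
  CH2COOCH2: –C(=O)–O–C with C on the carbonyl side → ester.
  C6H4: para-disubstituted benzene ring → arene.
  CH2COOCH2: –C(=O)–O–C with C on the carbonyl side → ester.
  CH(OCOCH3): pendant –OC(=O)CH3: an acyloxy group → ester.
  C≡C: C≡C triple bond → alkyne.
  CH2OH: –OH on an sp³ carbon → alcohol.
Ketone appears at: CH(COCH3), CO, CH(COCH3) → 3.

3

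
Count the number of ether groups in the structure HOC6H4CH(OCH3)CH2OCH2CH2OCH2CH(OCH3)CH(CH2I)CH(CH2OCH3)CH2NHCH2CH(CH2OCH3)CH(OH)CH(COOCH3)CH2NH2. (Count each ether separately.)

6

–OH attached directly to an aromatic ring → phenol (not alcohol); the ring itself is an arene.
pendant –OCH3: C–O–C with sp³ C, no adjacent C=O → ether.
C–O–C with sp³ carbons on both sides and no adjacent C=O → ether.
C–O–C with sp³ carbons on both sides and no adjacent C=O → ether.
pendant –OCH3: C–O–C with sp³ C, no adjacent C=O → ether.
pendant –CH2X: halogen on sp³ carbon → alkyl halide.
pendant –CH2OCH3: C–O–C linkage → ether.
C–N–C with sp³ carbons and no adjacent C=O → amine (secondary).
pendant –CH2OCH3: C–O–C linkage → ether.
–OH on an sp³ carbon → alcohol (secondary).
pendant –COOCH3: carbonyl C bonded to C and –OCH3 → ester.
–NH2 on an sp³ carbon with no adjacent C=O → amine.
Ether appears at: CH(OCH3), CH2OCH2, CH2OCH2, CH(OCH3), CH(CH2OCH3), CH(CH2OCH3) → 6.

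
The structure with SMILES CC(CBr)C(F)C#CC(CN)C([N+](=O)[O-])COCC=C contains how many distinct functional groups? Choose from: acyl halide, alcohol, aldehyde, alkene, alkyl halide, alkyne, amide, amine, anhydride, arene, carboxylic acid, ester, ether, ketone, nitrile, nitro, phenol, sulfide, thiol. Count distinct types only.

pendant –CH2X: halogen on sp³ carbon → alkyl halide.
halogen on an sp³ carbon → alkyl halide.
C≡C triple bond → alkyne.
pendant –CH2NH2: N on sp³ C, no adjacent C=O → amine.
–NO2 on an sp³ carbon → nitro (the N=O is not a carbonyl).
C–O–C with sp³ carbons on both sides and no adjacent C=O → ether.
C=C double bond → alkene.
Distinct types present: alkene, alkyl halide, alkyne, amine, ether, nitro.

6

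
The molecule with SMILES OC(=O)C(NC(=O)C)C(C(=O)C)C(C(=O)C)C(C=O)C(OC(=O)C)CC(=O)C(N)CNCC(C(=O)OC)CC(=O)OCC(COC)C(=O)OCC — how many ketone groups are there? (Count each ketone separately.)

Working along the chain:
  HOOC: –COOH: carbonyl C bonded to –OH and C → carboxylic acid (the –OH is not a separate alcohol).
  CH(NHCOCH3): pendant –NHC(=O)CH3: N bonded to a carbonyl → amide (not amine).
  CH(COCH3): pendant –COCH3: carbonyl C bonded to two carbons → ketone.
  CH(COCH3): pendant –COCH3: carbonyl C bonded to two carbons → ketone.
  CH(CHO): pendant –CHO: carbonyl C bonded to C and H → aldehyde.
  CH(OCOCH3): pendant –OC(=O)CH3: an acyloxy group → ester.
  CO: –C(=O)– with carbon on both sides → ketone.
  CH(NH2): –NH2 on an sp³ carbon with no adjacent C=O → amine.
  CH2NHCH2: C–N–C with sp³ carbons and no adjacent C=O → amine (secondary).
  CH(COOCH3): pendant –COOCH3: carbonyl C bonded to C and –OCH3 → ester.
  CH2COOCH2: –C(=O)–O–C with C on the carbonyl side → ester.
  CH(CH2OCH3): pendant –CH2OCH3: C–O–C linkage → ether.
  COOCH2CH3: –C(=O)OCH2CH3: carbonyl C bonded to C and to –OEt → ester.
Ketone appears at: CH(COCH3), CH(COCH3), CO → 3.

3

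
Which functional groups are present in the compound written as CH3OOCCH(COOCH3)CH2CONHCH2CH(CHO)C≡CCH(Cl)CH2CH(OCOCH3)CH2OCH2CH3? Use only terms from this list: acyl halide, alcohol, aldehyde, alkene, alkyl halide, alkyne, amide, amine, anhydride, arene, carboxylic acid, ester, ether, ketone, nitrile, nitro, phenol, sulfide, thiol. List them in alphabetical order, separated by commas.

Taking each segment in turn:
  CH3OOC: CH3O–C(=O)–: carbonyl C bonded to C and to –OCH3 → ester (not ketone + ether).
  CH(COOCH3): pendant –COOCH3: carbonyl C bonded to C and –OCH3 → ester.
  CH2CONHCH2: –C(=O)–N– linkage → amide (the N is not an amine).
  CH(CHO): pendant –CHO: carbonyl C bonded to C and H → aldehyde.
  C≡C: C≡C triple bond → alkyne.
  CH(Cl): halogen on an sp³ carbon → alkyl halide.
  CH(OCOCH3): pendant –OC(=O)CH3: an acyloxy group → ester.
  CH2OCH2: C–O–C with sp³ carbons on both sides and no adjacent C=O → ether.

aldehyde, alkyl halide, alkyne, amide, ester, ether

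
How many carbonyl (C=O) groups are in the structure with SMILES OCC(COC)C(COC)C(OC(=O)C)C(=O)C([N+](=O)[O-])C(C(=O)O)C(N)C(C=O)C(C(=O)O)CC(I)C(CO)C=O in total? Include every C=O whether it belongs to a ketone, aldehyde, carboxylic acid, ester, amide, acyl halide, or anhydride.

CH(OCOCH3): ester, 1 C=O (running total 1).
CO: ketone, 1 C=O (running total 2).
CH(COOH): carboxylic acid, 1 C=O (running total 3).
CH(CHO): aldehyde, 1 C=O (running total 4).
CH(COOH): carboxylic acid, 1 C=O (running total 5).
CHO: aldehyde, 1 C=O (running total 6).

6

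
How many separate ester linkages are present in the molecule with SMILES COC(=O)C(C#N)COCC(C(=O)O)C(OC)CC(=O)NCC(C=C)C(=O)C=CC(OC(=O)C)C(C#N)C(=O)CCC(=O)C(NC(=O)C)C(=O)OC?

Reading the structure from left to right:
  CH3OOC: CH3O–C(=O)–: carbonyl C bonded to C and to –OCH3 → ester (not ketone + ether).
  CH(CN): pendant –C≡N: nitrile.
  CH2OCH2: C–O–C with sp³ carbons on both sides and no adjacent C=O → ether.
  CH(COOH): pendant –COOH: carbonyl C bonded to C and –OH → carboxylic acid.
  CH(OCH3): pendant –OCH3: C–O–C with sp³ C, no adjacent C=O → ether.
  CH2CONHCH2: –C(=O)–N– linkage → amide (the N is not an amine).
  CH(CH=CH2): pendant –CH=CH2: C=C double bond → alkene.
  CO: –C(=O)– with carbon on both sides → ketone.
  CH=CH: C=C double bond → alkene.
  CH(OCOCH3): pendant –OC(=O)CH3: an acyloxy group → ester.
  CH(CN): pendant –C≡N: nitrile.
  CO: –C(=O)– with carbon on both sides → ketone.
  CO: –C(=O)– with carbon on both sides → ketone.
  CH(NHCOCH3): pendant –NHC(=O)CH3: N bonded to a carbonyl → amide (not amine).
  COOCH3: –C(=O)OCH3: carbonyl C bonded to C and to –OCH3 → ester (not ketone + ether).
Ester appears at: CH3OOC, CH(OCOCH3), COOCH3 → 3.

3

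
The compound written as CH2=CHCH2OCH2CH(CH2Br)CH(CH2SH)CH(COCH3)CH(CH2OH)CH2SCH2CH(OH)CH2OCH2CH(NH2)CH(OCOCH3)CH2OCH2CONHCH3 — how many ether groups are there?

Working along the chain:
  CH2=CH: C=C double bond → alkene.
  CH2OCH2: C–O–C with sp³ carbons on both sides and no adjacent C=O → ether.
  CH(CH2Br): pendant –CH2X: halogen on sp³ carbon → alkyl halide.
  CH(CH2SH): pendant –CH2SH → thiol.
  CH(COCH3): pendant –COCH3: carbonyl C bonded to two carbons → ketone.
  CH(CH2OH): pendant –CH2OH on an sp³ backbone C → alcohol.
  CH2SCH2: C–S–C linkage → sulfide (thioether).
  CH(OH): –OH on an sp³ carbon → alcohol (secondary).
  CH2OCH2: C–O–C with sp³ carbons on both sides and no adjacent C=O → ether.
  CH(NH2): –NH2 on an sp³ carbon with no adjacent C=O → amine.
  CH(OCOCH3): pendant –OC(=O)CH3: an acyloxy group → ester.
  CH2OCH2: C–O–C with sp³ carbons on both sides and no adjacent C=O → ether.
  CONHCH3: –C(=O)NHCH3: carbonyl C bonded to C and to N → amide (the N is not an amine).
Ether appears at: CH2OCH2, CH2OCH2, CH2OCH2 → 3.

3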